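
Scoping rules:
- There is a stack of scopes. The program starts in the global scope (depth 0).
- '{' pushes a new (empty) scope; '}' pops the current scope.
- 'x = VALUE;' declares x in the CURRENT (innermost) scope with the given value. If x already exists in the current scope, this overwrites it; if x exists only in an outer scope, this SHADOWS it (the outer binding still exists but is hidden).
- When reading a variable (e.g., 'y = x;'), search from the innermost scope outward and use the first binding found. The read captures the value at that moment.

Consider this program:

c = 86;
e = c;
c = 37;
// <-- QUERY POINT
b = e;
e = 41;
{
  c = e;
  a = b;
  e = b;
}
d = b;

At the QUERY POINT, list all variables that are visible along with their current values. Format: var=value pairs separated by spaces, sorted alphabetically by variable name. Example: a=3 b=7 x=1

Step 1: declare c=86 at depth 0
Step 2: declare e=(read c)=86 at depth 0
Step 3: declare c=37 at depth 0
Visible at query point: c=37 e=86

Answer: c=37 e=86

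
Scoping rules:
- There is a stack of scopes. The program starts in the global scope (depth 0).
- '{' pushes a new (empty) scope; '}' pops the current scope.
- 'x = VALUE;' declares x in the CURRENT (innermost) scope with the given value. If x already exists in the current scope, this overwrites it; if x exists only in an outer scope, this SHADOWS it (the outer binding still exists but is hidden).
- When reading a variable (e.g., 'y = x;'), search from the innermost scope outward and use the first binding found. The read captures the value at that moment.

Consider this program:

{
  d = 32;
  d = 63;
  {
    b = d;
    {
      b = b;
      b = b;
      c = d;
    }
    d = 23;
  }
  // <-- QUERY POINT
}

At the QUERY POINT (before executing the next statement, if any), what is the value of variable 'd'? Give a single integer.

Answer: 63

Derivation:
Step 1: enter scope (depth=1)
Step 2: declare d=32 at depth 1
Step 3: declare d=63 at depth 1
Step 4: enter scope (depth=2)
Step 5: declare b=(read d)=63 at depth 2
Step 6: enter scope (depth=3)
Step 7: declare b=(read b)=63 at depth 3
Step 8: declare b=(read b)=63 at depth 3
Step 9: declare c=(read d)=63 at depth 3
Step 10: exit scope (depth=2)
Step 11: declare d=23 at depth 2
Step 12: exit scope (depth=1)
Visible at query point: d=63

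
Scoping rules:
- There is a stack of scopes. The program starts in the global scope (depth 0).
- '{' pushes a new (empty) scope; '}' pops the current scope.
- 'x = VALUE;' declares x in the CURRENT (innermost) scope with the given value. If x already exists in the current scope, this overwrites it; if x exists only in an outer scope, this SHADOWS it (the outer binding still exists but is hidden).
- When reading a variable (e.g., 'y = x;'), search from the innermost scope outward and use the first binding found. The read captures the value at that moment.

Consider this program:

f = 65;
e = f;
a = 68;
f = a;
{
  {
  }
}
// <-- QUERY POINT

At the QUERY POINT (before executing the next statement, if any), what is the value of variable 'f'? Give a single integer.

Step 1: declare f=65 at depth 0
Step 2: declare e=(read f)=65 at depth 0
Step 3: declare a=68 at depth 0
Step 4: declare f=(read a)=68 at depth 0
Step 5: enter scope (depth=1)
Step 6: enter scope (depth=2)
Step 7: exit scope (depth=1)
Step 8: exit scope (depth=0)
Visible at query point: a=68 e=65 f=68

Answer: 68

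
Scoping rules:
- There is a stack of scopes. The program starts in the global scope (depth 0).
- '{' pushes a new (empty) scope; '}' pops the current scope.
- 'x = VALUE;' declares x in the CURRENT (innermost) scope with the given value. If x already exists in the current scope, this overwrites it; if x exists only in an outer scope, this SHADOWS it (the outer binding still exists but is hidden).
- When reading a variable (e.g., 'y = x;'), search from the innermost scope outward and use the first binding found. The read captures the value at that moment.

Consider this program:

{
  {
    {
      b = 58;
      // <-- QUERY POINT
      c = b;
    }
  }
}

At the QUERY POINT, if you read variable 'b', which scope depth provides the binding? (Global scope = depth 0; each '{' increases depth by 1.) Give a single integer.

Step 1: enter scope (depth=1)
Step 2: enter scope (depth=2)
Step 3: enter scope (depth=3)
Step 4: declare b=58 at depth 3
Visible at query point: b=58

Answer: 3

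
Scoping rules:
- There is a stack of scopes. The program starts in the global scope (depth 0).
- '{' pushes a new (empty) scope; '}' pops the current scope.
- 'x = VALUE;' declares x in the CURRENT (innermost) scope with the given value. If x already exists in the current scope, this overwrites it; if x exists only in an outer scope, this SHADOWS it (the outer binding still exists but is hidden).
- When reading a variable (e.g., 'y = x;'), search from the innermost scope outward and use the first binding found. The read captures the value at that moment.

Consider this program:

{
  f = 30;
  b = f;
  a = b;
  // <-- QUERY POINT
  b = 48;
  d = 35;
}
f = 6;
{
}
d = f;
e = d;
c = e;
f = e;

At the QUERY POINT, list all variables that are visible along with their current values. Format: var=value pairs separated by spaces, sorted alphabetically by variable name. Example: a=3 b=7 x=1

Step 1: enter scope (depth=1)
Step 2: declare f=30 at depth 1
Step 3: declare b=(read f)=30 at depth 1
Step 4: declare a=(read b)=30 at depth 1
Visible at query point: a=30 b=30 f=30

Answer: a=30 b=30 f=30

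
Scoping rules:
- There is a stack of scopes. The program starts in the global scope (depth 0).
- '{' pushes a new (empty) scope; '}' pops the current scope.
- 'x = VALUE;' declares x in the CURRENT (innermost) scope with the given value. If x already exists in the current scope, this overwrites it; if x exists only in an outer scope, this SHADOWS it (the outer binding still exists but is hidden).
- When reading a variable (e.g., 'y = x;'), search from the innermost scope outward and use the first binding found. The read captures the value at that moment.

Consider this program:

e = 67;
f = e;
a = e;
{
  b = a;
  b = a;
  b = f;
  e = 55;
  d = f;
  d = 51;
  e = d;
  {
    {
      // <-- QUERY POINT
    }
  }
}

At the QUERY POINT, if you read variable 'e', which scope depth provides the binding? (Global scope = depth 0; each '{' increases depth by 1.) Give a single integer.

Step 1: declare e=67 at depth 0
Step 2: declare f=(read e)=67 at depth 0
Step 3: declare a=(read e)=67 at depth 0
Step 4: enter scope (depth=1)
Step 5: declare b=(read a)=67 at depth 1
Step 6: declare b=(read a)=67 at depth 1
Step 7: declare b=(read f)=67 at depth 1
Step 8: declare e=55 at depth 1
Step 9: declare d=(read f)=67 at depth 1
Step 10: declare d=51 at depth 1
Step 11: declare e=(read d)=51 at depth 1
Step 12: enter scope (depth=2)
Step 13: enter scope (depth=3)
Visible at query point: a=67 b=67 d=51 e=51 f=67

Answer: 1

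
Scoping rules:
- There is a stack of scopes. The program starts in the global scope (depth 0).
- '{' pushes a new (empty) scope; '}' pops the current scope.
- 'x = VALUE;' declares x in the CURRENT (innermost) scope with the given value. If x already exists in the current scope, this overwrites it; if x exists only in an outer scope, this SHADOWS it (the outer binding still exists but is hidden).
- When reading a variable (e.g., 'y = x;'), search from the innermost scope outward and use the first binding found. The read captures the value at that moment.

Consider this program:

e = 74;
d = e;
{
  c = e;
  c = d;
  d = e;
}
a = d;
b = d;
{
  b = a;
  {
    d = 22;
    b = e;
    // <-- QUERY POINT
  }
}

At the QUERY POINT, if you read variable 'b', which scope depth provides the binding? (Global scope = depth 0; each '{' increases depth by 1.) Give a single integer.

Answer: 2

Derivation:
Step 1: declare e=74 at depth 0
Step 2: declare d=(read e)=74 at depth 0
Step 3: enter scope (depth=1)
Step 4: declare c=(read e)=74 at depth 1
Step 5: declare c=(read d)=74 at depth 1
Step 6: declare d=(read e)=74 at depth 1
Step 7: exit scope (depth=0)
Step 8: declare a=(read d)=74 at depth 0
Step 9: declare b=(read d)=74 at depth 0
Step 10: enter scope (depth=1)
Step 11: declare b=(read a)=74 at depth 1
Step 12: enter scope (depth=2)
Step 13: declare d=22 at depth 2
Step 14: declare b=(read e)=74 at depth 2
Visible at query point: a=74 b=74 d=22 e=74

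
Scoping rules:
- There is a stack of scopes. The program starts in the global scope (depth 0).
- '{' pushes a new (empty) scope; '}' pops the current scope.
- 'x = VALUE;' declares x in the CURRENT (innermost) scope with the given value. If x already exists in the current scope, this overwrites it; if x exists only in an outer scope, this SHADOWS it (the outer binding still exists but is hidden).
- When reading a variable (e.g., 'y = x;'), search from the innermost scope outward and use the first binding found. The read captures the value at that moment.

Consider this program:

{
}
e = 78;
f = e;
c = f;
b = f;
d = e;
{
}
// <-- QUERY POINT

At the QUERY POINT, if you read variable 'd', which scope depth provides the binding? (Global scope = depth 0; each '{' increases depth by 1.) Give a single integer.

Answer: 0

Derivation:
Step 1: enter scope (depth=1)
Step 2: exit scope (depth=0)
Step 3: declare e=78 at depth 0
Step 4: declare f=(read e)=78 at depth 0
Step 5: declare c=(read f)=78 at depth 0
Step 6: declare b=(read f)=78 at depth 0
Step 7: declare d=(read e)=78 at depth 0
Step 8: enter scope (depth=1)
Step 9: exit scope (depth=0)
Visible at query point: b=78 c=78 d=78 e=78 f=78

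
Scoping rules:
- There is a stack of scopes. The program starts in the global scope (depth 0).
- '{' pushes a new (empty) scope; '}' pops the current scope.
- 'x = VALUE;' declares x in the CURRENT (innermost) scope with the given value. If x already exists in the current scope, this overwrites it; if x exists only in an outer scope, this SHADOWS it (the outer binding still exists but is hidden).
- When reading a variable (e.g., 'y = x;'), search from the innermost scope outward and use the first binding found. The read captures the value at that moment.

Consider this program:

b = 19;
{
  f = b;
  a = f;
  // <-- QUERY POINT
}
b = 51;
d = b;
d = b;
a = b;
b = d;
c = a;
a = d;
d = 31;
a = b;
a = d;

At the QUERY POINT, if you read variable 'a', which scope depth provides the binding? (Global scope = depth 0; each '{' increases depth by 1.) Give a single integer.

Step 1: declare b=19 at depth 0
Step 2: enter scope (depth=1)
Step 3: declare f=(read b)=19 at depth 1
Step 4: declare a=(read f)=19 at depth 1
Visible at query point: a=19 b=19 f=19

Answer: 1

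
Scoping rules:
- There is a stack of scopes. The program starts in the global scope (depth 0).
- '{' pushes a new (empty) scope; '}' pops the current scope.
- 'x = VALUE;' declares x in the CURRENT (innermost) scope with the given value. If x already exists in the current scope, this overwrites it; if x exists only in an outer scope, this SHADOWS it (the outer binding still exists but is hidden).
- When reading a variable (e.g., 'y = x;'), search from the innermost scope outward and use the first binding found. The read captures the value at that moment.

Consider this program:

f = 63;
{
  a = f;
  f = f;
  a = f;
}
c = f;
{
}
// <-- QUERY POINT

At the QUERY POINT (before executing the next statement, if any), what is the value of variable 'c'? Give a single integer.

Step 1: declare f=63 at depth 0
Step 2: enter scope (depth=1)
Step 3: declare a=(read f)=63 at depth 1
Step 4: declare f=(read f)=63 at depth 1
Step 5: declare a=(read f)=63 at depth 1
Step 6: exit scope (depth=0)
Step 7: declare c=(read f)=63 at depth 0
Step 8: enter scope (depth=1)
Step 9: exit scope (depth=0)
Visible at query point: c=63 f=63

Answer: 63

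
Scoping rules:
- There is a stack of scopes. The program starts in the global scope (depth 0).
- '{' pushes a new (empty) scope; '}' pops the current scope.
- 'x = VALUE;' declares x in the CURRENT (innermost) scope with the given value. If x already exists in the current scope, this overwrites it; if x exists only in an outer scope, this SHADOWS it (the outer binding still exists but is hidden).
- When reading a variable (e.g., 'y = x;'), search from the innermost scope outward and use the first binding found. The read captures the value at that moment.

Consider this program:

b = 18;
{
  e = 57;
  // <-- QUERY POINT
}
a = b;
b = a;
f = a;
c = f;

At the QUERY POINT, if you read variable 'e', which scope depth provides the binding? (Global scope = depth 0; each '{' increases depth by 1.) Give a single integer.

Answer: 1

Derivation:
Step 1: declare b=18 at depth 0
Step 2: enter scope (depth=1)
Step 3: declare e=57 at depth 1
Visible at query point: b=18 e=57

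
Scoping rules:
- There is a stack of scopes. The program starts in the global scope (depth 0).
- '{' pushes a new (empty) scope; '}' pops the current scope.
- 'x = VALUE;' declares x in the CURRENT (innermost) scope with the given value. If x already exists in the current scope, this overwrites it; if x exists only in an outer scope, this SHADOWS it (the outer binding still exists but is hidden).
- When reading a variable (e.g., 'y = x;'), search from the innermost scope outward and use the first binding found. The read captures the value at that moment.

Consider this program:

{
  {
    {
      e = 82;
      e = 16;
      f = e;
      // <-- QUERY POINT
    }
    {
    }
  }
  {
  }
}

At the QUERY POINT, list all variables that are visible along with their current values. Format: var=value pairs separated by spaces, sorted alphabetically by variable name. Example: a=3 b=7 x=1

Answer: e=16 f=16

Derivation:
Step 1: enter scope (depth=1)
Step 2: enter scope (depth=2)
Step 3: enter scope (depth=3)
Step 4: declare e=82 at depth 3
Step 5: declare e=16 at depth 3
Step 6: declare f=(read e)=16 at depth 3
Visible at query point: e=16 f=16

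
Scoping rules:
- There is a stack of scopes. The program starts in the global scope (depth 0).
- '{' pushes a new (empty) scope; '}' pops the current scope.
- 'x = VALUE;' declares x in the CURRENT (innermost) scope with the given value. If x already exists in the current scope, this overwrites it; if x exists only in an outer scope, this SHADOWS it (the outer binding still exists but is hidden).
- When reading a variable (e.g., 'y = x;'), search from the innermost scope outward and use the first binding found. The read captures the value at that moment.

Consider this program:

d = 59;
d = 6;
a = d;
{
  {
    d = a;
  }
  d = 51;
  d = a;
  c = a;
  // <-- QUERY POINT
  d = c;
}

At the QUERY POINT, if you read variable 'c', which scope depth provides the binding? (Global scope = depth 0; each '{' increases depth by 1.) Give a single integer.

Step 1: declare d=59 at depth 0
Step 2: declare d=6 at depth 0
Step 3: declare a=(read d)=6 at depth 0
Step 4: enter scope (depth=1)
Step 5: enter scope (depth=2)
Step 6: declare d=(read a)=6 at depth 2
Step 7: exit scope (depth=1)
Step 8: declare d=51 at depth 1
Step 9: declare d=(read a)=6 at depth 1
Step 10: declare c=(read a)=6 at depth 1
Visible at query point: a=6 c=6 d=6

Answer: 1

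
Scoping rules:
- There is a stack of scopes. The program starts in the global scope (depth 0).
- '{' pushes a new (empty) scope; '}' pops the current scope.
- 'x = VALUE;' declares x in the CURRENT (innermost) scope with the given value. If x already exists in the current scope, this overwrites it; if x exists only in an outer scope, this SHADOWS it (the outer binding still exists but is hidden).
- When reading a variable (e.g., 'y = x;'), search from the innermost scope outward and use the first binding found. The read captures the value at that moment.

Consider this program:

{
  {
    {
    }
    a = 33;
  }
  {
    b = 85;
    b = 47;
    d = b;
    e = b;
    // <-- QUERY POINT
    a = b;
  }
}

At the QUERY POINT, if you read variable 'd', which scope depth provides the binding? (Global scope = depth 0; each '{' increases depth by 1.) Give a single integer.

Step 1: enter scope (depth=1)
Step 2: enter scope (depth=2)
Step 3: enter scope (depth=3)
Step 4: exit scope (depth=2)
Step 5: declare a=33 at depth 2
Step 6: exit scope (depth=1)
Step 7: enter scope (depth=2)
Step 8: declare b=85 at depth 2
Step 9: declare b=47 at depth 2
Step 10: declare d=(read b)=47 at depth 2
Step 11: declare e=(read b)=47 at depth 2
Visible at query point: b=47 d=47 e=47

Answer: 2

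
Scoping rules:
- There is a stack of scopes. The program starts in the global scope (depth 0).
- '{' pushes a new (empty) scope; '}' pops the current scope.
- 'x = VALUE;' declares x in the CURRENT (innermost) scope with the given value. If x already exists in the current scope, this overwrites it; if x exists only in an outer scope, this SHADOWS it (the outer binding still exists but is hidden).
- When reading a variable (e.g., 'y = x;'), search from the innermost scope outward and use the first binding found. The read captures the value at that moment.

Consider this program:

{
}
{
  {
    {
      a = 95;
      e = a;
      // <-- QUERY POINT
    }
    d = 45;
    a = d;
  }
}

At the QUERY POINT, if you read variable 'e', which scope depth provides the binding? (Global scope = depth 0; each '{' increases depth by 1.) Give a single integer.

Answer: 3

Derivation:
Step 1: enter scope (depth=1)
Step 2: exit scope (depth=0)
Step 3: enter scope (depth=1)
Step 4: enter scope (depth=2)
Step 5: enter scope (depth=3)
Step 6: declare a=95 at depth 3
Step 7: declare e=(read a)=95 at depth 3
Visible at query point: a=95 e=95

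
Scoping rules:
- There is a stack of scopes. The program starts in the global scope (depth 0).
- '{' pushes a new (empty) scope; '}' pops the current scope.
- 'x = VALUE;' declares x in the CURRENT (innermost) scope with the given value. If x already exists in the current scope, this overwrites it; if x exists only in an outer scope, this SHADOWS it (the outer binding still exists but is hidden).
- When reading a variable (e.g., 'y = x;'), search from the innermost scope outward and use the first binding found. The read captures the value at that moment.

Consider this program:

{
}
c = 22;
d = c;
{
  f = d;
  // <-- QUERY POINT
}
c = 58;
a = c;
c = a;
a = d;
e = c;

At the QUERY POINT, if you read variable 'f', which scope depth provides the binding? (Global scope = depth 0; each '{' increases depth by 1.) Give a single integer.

Step 1: enter scope (depth=1)
Step 2: exit scope (depth=0)
Step 3: declare c=22 at depth 0
Step 4: declare d=(read c)=22 at depth 0
Step 5: enter scope (depth=1)
Step 6: declare f=(read d)=22 at depth 1
Visible at query point: c=22 d=22 f=22

Answer: 1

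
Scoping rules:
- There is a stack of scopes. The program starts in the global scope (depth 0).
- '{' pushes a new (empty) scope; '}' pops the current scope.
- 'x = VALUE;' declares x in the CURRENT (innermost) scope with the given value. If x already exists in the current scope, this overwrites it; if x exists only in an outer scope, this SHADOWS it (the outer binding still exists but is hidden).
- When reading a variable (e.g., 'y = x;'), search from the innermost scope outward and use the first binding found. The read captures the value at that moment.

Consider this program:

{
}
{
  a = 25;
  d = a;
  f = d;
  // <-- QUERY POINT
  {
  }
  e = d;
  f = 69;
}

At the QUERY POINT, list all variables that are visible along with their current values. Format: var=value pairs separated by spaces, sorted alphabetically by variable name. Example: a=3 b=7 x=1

Step 1: enter scope (depth=1)
Step 2: exit scope (depth=0)
Step 3: enter scope (depth=1)
Step 4: declare a=25 at depth 1
Step 5: declare d=(read a)=25 at depth 1
Step 6: declare f=(read d)=25 at depth 1
Visible at query point: a=25 d=25 f=25

Answer: a=25 d=25 f=25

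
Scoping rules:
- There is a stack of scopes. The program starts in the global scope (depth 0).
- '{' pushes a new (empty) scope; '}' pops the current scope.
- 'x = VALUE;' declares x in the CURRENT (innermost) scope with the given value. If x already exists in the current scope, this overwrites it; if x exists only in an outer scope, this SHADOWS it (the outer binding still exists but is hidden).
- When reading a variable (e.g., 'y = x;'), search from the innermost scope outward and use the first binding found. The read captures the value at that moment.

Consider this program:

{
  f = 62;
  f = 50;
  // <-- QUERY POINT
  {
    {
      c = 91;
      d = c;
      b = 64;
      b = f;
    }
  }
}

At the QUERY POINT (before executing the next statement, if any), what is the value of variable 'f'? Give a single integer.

Answer: 50

Derivation:
Step 1: enter scope (depth=1)
Step 2: declare f=62 at depth 1
Step 3: declare f=50 at depth 1
Visible at query point: f=50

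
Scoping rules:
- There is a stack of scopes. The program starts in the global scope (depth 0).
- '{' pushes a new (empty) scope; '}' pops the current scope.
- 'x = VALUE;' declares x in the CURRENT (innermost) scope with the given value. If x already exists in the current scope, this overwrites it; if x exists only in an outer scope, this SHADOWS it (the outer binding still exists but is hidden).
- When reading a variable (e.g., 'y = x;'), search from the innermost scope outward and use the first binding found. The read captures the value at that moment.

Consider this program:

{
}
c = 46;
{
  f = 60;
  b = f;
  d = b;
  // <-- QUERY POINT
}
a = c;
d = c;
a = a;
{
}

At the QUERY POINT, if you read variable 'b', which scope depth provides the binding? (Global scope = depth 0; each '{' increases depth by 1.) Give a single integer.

Answer: 1

Derivation:
Step 1: enter scope (depth=1)
Step 2: exit scope (depth=0)
Step 3: declare c=46 at depth 0
Step 4: enter scope (depth=1)
Step 5: declare f=60 at depth 1
Step 6: declare b=(read f)=60 at depth 1
Step 7: declare d=(read b)=60 at depth 1
Visible at query point: b=60 c=46 d=60 f=60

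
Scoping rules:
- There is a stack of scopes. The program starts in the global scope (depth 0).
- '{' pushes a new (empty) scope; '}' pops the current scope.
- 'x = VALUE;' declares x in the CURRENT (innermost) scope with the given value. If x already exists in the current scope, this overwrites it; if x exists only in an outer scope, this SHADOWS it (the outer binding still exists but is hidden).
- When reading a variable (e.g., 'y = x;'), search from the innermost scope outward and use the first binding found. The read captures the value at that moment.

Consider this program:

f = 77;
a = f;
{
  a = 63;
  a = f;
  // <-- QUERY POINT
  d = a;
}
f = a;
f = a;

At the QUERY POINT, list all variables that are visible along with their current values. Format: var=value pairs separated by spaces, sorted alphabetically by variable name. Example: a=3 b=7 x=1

Step 1: declare f=77 at depth 0
Step 2: declare a=(read f)=77 at depth 0
Step 3: enter scope (depth=1)
Step 4: declare a=63 at depth 1
Step 5: declare a=(read f)=77 at depth 1
Visible at query point: a=77 f=77

Answer: a=77 f=77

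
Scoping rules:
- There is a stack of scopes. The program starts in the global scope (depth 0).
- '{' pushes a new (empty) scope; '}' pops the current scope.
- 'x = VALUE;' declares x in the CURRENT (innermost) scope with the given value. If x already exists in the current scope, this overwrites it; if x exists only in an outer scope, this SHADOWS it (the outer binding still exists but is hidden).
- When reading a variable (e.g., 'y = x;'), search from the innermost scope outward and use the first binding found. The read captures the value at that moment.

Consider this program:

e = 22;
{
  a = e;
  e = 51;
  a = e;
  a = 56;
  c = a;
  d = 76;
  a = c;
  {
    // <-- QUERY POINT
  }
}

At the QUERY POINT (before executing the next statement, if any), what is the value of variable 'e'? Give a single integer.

Answer: 51

Derivation:
Step 1: declare e=22 at depth 0
Step 2: enter scope (depth=1)
Step 3: declare a=(read e)=22 at depth 1
Step 4: declare e=51 at depth 1
Step 5: declare a=(read e)=51 at depth 1
Step 6: declare a=56 at depth 1
Step 7: declare c=(read a)=56 at depth 1
Step 8: declare d=76 at depth 1
Step 9: declare a=(read c)=56 at depth 1
Step 10: enter scope (depth=2)
Visible at query point: a=56 c=56 d=76 e=51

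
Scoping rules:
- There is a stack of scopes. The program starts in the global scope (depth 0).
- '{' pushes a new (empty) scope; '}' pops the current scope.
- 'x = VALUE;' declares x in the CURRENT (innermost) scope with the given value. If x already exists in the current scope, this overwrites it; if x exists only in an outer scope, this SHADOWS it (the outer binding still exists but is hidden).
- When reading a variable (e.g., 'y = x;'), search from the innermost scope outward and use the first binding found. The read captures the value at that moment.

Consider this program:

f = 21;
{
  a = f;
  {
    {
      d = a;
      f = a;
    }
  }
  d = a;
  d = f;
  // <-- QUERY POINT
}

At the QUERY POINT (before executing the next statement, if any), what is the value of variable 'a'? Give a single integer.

Step 1: declare f=21 at depth 0
Step 2: enter scope (depth=1)
Step 3: declare a=(read f)=21 at depth 1
Step 4: enter scope (depth=2)
Step 5: enter scope (depth=3)
Step 6: declare d=(read a)=21 at depth 3
Step 7: declare f=(read a)=21 at depth 3
Step 8: exit scope (depth=2)
Step 9: exit scope (depth=1)
Step 10: declare d=(read a)=21 at depth 1
Step 11: declare d=(read f)=21 at depth 1
Visible at query point: a=21 d=21 f=21

Answer: 21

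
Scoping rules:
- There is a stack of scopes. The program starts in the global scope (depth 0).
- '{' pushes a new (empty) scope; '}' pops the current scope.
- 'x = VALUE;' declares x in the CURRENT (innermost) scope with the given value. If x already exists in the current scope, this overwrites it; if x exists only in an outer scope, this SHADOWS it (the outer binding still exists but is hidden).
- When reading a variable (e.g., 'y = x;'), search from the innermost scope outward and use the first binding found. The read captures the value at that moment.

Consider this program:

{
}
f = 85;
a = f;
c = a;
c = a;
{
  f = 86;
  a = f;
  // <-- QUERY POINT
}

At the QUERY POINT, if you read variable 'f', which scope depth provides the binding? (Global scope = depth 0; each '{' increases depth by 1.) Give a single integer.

Step 1: enter scope (depth=1)
Step 2: exit scope (depth=0)
Step 3: declare f=85 at depth 0
Step 4: declare a=(read f)=85 at depth 0
Step 5: declare c=(read a)=85 at depth 0
Step 6: declare c=(read a)=85 at depth 0
Step 7: enter scope (depth=1)
Step 8: declare f=86 at depth 1
Step 9: declare a=(read f)=86 at depth 1
Visible at query point: a=86 c=85 f=86

Answer: 1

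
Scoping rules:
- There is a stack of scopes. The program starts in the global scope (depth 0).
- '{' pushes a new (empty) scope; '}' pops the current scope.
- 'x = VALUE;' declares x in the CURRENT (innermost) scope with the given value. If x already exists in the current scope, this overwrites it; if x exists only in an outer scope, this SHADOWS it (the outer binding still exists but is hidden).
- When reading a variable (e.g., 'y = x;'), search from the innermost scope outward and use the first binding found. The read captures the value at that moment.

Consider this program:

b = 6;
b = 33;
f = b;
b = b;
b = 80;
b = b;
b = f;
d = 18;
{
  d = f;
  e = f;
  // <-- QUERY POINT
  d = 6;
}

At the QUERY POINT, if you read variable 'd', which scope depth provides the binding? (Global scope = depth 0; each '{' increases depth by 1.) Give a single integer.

Answer: 1

Derivation:
Step 1: declare b=6 at depth 0
Step 2: declare b=33 at depth 0
Step 3: declare f=(read b)=33 at depth 0
Step 4: declare b=(read b)=33 at depth 0
Step 5: declare b=80 at depth 0
Step 6: declare b=(read b)=80 at depth 0
Step 7: declare b=(read f)=33 at depth 0
Step 8: declare d=18 at depth 0
Step 9: enter scope (depth=1)
Step 10: declare d=(read f)=33 at depth 1
Step 11: declare e=(read f)=33 at depth 1
Visible at query point: b=33 d=33 e=33 f=33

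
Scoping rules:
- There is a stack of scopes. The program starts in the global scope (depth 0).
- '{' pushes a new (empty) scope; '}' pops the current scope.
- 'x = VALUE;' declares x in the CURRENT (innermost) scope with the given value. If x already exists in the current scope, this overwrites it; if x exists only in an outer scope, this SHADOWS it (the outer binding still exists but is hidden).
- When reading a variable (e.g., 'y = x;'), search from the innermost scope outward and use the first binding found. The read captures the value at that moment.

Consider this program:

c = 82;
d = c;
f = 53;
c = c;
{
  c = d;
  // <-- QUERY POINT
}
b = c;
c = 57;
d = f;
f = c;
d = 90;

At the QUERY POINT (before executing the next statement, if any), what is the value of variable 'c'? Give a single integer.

Step 1: declare c=82 at depth 0
Step 2: declare d=(read c)=82 at depth 0
Step 3: declare f=53 at depth 0
Step 4: declare c=(read c)=82 at depth 0
Step 5: enter scope (depth=1)
Step 6: declare c=(read d)=82 at depth 1
Visible at query point: c=82 d=82 f=53

Answer: 82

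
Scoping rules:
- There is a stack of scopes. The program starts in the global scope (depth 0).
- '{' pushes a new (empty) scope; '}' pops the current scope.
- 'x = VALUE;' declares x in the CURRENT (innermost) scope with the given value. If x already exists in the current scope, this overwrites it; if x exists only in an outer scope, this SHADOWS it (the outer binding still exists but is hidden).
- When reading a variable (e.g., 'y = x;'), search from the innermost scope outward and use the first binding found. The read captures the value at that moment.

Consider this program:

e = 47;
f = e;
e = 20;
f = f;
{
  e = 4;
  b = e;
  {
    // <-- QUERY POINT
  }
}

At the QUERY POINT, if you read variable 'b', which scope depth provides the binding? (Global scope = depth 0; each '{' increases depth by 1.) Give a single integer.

Step 1: declare e=47 at depth 0
Step 2: declare f=(read e)=47 at depth 0
Step 3: declare e=20 at depth 0
Step 4: declare f=(read f)=47 at depth 0
Step 5: enter scope (depth=1)
Step 6: declare e=4 at depth 1
Step 7: declare b=(read e)=4 at depth 1
Step 8: enter scope (depth=2)
Visible at query point: b=4 e=4 f=47

Answer: 1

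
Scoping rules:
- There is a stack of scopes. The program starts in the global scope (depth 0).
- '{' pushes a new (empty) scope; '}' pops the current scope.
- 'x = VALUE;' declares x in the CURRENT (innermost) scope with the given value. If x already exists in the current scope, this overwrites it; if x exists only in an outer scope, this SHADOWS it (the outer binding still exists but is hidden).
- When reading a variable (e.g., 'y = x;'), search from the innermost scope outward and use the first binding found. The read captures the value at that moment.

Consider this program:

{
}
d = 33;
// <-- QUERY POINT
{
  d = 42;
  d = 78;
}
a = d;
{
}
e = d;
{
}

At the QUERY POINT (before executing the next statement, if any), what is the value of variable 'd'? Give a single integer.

Answer: 33

Derivation:
Step 1: enter scope (depth=1)
Step 2: exit scope (depth=0)
Step 3: declare d=33 at depth 0
Visible at query point: d=33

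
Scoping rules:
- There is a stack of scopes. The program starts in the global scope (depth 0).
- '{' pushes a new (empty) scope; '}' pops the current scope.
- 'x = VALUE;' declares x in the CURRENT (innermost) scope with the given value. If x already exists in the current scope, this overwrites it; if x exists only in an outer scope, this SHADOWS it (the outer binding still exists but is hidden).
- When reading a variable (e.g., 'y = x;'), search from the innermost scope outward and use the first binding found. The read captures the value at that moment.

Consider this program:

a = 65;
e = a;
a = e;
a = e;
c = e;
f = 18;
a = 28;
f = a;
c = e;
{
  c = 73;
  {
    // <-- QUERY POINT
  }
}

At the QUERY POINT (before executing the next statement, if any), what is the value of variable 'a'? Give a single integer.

Step 1: declare a=65 at depth 0
Step 2: declare e=(read a)=65 at depth 0
Step 3: declare a=(read e)=65 at depth 0
Step 4: declare a=(read e)=65 at depth 0
Step 5: declare c=(read e)=65 at depth 0
Step 6: declare f=18 at depth 0
Step 7: declare a=28 at depth 0
Step 8: declare f=(read a)=28 at depth 0
Step 9: declare c=(read e)=65 at depth 0
Step 10: enter scope (depth=1)
Step 11: declare c=73 at depth 1
Step 12: enter scope (depth=2)
Visible at query point: a=28 c=73 e=65 f=28

Answer: 28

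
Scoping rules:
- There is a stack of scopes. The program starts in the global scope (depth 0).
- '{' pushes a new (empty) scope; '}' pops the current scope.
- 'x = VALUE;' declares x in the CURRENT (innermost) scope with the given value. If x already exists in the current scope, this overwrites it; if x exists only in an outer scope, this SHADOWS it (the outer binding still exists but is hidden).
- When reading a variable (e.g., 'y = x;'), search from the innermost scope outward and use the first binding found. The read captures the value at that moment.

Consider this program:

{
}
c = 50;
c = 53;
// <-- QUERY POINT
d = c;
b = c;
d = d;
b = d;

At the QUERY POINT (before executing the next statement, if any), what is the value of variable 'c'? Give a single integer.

Step 1: enter scope (depth=1)
Step 2: exit scope (depth=0)
Step 3: declare c=50 at depth 0
Step 4: declare c=53 at depth 0
Visible at query point: c=53

Answer: 53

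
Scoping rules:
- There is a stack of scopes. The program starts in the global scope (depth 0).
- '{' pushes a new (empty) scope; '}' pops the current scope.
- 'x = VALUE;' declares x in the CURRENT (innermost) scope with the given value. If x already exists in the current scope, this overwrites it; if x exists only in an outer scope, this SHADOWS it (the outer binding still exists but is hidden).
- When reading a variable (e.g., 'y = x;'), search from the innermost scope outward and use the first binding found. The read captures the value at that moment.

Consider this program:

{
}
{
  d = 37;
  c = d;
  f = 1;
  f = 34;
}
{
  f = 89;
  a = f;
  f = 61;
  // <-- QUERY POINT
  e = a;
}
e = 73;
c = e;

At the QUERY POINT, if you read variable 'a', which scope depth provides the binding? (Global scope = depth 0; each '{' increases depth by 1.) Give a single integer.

Step 1: enter scope (depth=1)
Step 2: exit scope (depth=0)
Step 3: enter scope (depth=1)
Step 4: declare d=37 at depth 1
Step 5: declare c=(read d)=37 at depth 1
Step 6: declare f=1 at depth 1
Step 7: declare f=34 at depth 1
Step 8: exit scope (depth=0)
Step 9: enter scope (depth=1)
Step 10: declare f=89 at depth 1
Step 11: declare a=(read f)=89 at depth 1
Step 12: declare f=61 at depth 1
Visible at query point: a=89 f=61

Answer: 1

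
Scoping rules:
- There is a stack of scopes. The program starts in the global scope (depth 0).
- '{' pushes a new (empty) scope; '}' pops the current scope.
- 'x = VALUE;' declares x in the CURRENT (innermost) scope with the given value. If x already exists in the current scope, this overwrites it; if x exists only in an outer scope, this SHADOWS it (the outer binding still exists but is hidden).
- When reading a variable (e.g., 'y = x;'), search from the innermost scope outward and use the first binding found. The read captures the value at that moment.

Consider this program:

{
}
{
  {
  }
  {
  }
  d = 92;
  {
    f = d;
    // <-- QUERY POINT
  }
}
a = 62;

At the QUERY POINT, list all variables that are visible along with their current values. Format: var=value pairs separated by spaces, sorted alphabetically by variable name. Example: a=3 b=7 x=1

Step 1: enter scope (depth=1)
Step 2: exit scope (depth=0)
Step 3: enter scope (depth=1)
Step 4: enter scope (depth=2)
Step 5: exit scope (depth=1)
Step 6: enter scope (depth=2)
Step 7: exit scope (depth=1)
Step 8: declare d=92 at depth 1
Step 9: enter scope (depth=2)
Step 10: declare f=(read d)=92 at depth 2
Visible at query point: d=92 f=92

Answer: d=92 f=92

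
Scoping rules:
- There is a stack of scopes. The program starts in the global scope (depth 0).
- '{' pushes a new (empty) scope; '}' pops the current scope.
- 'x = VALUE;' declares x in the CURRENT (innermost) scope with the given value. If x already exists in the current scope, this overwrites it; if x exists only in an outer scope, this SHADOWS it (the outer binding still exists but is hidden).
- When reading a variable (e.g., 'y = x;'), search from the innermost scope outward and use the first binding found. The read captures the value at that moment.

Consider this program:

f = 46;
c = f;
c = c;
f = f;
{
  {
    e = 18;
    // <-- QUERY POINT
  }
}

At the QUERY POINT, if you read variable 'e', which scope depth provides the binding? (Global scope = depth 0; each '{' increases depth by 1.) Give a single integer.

Step 1: declare f=46 at depth 0
Step 2: declare c=(read f)=46 at depth 0
Step 3: declare c=(read c)=46 at depth 0
Step 4: declare f=(read f)=46 at depth 0
Step 5: enter scope (depth=1)
Step 6: enter scope (depth=2)
Step 7: declare e=18 at depth 2
Visible at query point: c=46 e=18 f=46

Answer: 2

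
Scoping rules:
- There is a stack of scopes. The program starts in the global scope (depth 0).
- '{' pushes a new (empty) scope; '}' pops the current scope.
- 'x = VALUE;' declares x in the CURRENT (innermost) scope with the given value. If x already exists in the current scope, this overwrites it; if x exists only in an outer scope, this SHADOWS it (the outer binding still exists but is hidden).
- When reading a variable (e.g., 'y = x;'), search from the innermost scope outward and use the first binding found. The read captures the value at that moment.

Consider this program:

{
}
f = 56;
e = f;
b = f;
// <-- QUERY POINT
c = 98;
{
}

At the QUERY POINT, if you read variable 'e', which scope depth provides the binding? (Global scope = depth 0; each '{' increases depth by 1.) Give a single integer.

Answer: 0

Derivation:
Step 1: enter scope (depth=1)
Step 2: exit scope (depth=0)
Step 3: declare f=56 at depth 0
Step 4: declare e=(read f)=56 at depth 0
Step 5: declare b=(read f)=56 at depth 0
Visible at query point: b=56 e=56 f=56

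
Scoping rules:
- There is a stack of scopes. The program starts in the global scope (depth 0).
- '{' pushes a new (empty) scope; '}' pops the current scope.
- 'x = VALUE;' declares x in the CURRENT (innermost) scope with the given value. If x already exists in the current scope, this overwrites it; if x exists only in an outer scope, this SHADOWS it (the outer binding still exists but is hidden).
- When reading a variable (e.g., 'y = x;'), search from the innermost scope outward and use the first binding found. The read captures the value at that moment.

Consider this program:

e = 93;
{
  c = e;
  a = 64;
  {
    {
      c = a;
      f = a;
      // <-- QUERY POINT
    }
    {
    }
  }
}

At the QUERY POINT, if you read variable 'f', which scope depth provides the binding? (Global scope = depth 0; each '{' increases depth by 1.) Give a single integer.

Step 1: declare e=93 at depth 0
Step 2: enter scope (depth=1)
Step 3: declare c=(read e)=93 at depth 1
Step 4: declare a=64 at depth 1
Step 5: enter scope (depth=2)
Step 6: enter scope (depth=3)
Step 7: declare c=(read a)=64 at depth 3
Step 8: declare f=(read a)=64 at depth 3
Visible at query point: a=64 c=64 e=93 f=64

Answer: 3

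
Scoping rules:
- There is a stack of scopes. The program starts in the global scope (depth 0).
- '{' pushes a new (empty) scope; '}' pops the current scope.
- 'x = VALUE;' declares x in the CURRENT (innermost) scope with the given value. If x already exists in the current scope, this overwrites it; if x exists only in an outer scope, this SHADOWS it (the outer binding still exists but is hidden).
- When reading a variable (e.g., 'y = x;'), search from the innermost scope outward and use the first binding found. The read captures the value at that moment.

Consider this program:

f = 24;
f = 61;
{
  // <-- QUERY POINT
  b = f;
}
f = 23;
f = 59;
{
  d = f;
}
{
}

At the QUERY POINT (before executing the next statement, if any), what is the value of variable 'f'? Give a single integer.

Answer: 61

Derivation:
Step 1: declare f=24 at depth 0
Step 2: declare f=61 at depth 0
Step 3: enter scope (depth=1)
Visible at query point: f=61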